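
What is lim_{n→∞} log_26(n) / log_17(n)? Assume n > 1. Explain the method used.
lim = ln(17) / ln(26) = log_26(17)

Change of base: log_26(n) = ln n / ln 26 and log_17(n) = ln n / ln 17. The ratio is (ln n / ln 26) · (ln 17 / ln n) = ln 17 / ln 26, a constant independent of n. So the limit is ln 17 / ln 26 = log_26(17).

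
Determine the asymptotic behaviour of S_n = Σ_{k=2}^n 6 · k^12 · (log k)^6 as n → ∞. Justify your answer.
S_n ~ 6 · n^13 · (log n)^6 / 13

By integral comparison, S_n = ∫_1^n 6 · x^12 · (log x)^6 dx + O(n^12 · (log n)^6). For the integral, the leading term of ∫_1^n x^12 (log x)^6 dx is n^13/13 · (log n)^6 (by repeated integration by parts; each step lowers the log-exponent and produces a relatively O(1/log n) correction). Hence S_n ~ 6 · n^13 · (log n)^6 / 13.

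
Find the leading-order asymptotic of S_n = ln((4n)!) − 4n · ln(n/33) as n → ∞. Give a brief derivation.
S_n ~ 4n · (ln 132 − 1) + O(ln n)

Stirling: ln((4n)!) = 4n ln(4n) − 4n + O(ln n).
  S_n = 4n ln(4n) − 4n − 4n ln(n/33) + O(ln n)
      = 4n ln(4n) − 4n ln n + 4n ln 33 − 4n + O(ln n)
      = 4n ln 4 + 4n ln 33 − 4n + O(ln n)
      = 4n (ln 132 − 1) + O(ln n).
Numerically ln(132) − 1 ≈ 3.8828.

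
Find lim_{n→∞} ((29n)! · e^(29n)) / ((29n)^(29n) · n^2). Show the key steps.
lim = 0

Stirling: (29n)! ~ sqrt(2π·29n) · (29n/e)^(29n). Hence
  (29n)! · e^(29n) / (29n)^(29n) ~ sqrt(2π·29n).
Dividing by n^2: sqrt(2π·29n) / n^2 = sqrt(2π·29) · n^((1−4)/2), so the expression behaves like sqrt(2π·29) · n^((1−4)/2) → 0.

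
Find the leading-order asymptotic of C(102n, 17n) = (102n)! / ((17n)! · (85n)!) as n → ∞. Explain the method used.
C(102n, 17n) ~ (46656/3125)^(17n) · sqrt(3/(5π·17n))

Write N = 17n. Apply Stirling to each factorial:
  (6N)! ~ sqrt(2π·6N) · (6N/e)^(6N),
  N! ~ sqrt(2π N) · (N/e)^N,
  (5N)! ~ sqrt(2π·5N) · (5N/e)^(5N).
The exponential factors combine to (6N)^(6N) / (N^N · (5N)^(5N)) = 6^(6N)/5^(5N) = (6^6/5^5)^N = (46656/3125)^N.
The square-root prefactors combine to sqrt(2π·6N) / (sqrt(2π N)·sqrt(2π·5N)) = sqrt(6 / (2π·5·N)) = sqrt(3/(5π·17n)).
Substituting N = 17n: C(102n, 17n) ~ (46656/3125)^(17n) · sqrt(3/(5π·17n)).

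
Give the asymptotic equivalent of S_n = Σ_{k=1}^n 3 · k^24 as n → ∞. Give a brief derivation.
S_n ~ 3 · n^25 / 25

By integral comparison (Euler-Maclaurin), Σ_{k=1}^n 3 · k^24 = 3 · ∫_0^n x^24 dx + O(n^24) = 3 · n^25/25 + O(n^24). (Equivalently, Faulhaber's formula gives the same leading term.)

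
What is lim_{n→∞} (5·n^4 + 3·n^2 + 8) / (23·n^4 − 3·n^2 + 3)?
lim = 5/23

For large n the leading n^4 terms dominate both numerator and denominator. Dividing top and bottom by n^4, every other term tends to 0, leaving 5/23.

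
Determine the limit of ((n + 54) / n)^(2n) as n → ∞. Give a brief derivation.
lim = e^108

Rewrite as (1 + 54/n)^(2n). By the standard limit (1 + x/n)^n → e^x, we have (1 + 54/n)^n → e^54, and raising to the 2nd power gives e^108.
More precisely, ln[(1 + 54/n)^(2n)] = 2n · ln(1 + 54/n) = 2n · (54/n + O(1/n^2)) = 108 + O(1/n) → 108.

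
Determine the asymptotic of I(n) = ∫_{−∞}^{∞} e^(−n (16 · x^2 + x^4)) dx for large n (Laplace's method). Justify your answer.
I(n) ~ sqrt(π/(16n))

φ(x) = 16 · x^2 + x^4 has its unique global minimum at x* = 0 (since φ'(x) = 32x + 4x^3 = 0 only at x = 0 for real x with both coefficients positive, and φ → ∞ as |x| → ∞). At x* = 0, φ(0) = 0 and φ''(0) = 32. Laplace's method then gives
  I(n) ~ sqrt(2π / (n · φ''(0))) · e^(−n φ(0)) = sqrt(2π / (32n)) = sqrt(π/(16n)).
The x^4 term contributes only at subleading order (an O(1/n) relative correction).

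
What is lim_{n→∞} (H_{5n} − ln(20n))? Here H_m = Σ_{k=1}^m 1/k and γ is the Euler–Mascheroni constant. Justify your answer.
lim = −ln 4 + γ

By Euler-Maclaurin, H_m = ln m + γ + O(1/m). So
  H_{5n} − ln(20n) = ln(5n) + γ − ln(20n) + O(1/n)
                       = ln(5/20) + γ + O(1/n).
Hence the limit is ln(5/20) + γ (= −ln 4).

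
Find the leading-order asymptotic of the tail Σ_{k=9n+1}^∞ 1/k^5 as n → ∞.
Σ_{k>9n} 1/k^5 ~ 1/(4 · (9n)^4)

Compare to the integral: ∫_{9n}^∞ x^(−5) dx = [−x^(−4)/4]_{9n}^∞ = 1/((5−1)·(9n)^4). Euler-Maclaurin then gives
  Σ_{k>9n} 1/k^5 = ∫_{9n}^∞ dx/x^5 − 1/(2·(9n)^5) + O(1/(9n)^6).
(Equivalently this is ζ(5) − Σ_{k≤9n} 1/k^5.)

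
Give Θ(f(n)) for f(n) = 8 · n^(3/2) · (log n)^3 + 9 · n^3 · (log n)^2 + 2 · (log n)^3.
f(n) ∈ Θ(n^3 · (log n)^2)

Compare the terms by growth order. For large n, n^a · (log n)^b dominates n^a' · (log n)^b' iff a > a', or (a = a' and b > b'). Ranking the 3 terms shows the dominant one is 9 · n^3 · (log n)^2. Hence f(n) ∈ Θ(n^3 · (log n)^2).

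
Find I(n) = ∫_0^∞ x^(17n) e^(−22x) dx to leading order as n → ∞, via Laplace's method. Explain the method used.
I(n) ~ (sqrt(2π·17n) / 22) · (17n/(22e))^(17n)

Write the integrand as exp(17n ln x − 22x) and set f(x) = 17n ln x − 22x. Then f'(x) = 17n/x − 22 = 0 at x* = 17n/22, and f''(x*) = −17n/x*^2 = −22^2/(17n). Laplace's method (interior maximum) gives
  I(n) ~ e^(f(x*)) · sqrt(2π / |f''(x*)|)
        = exp(17n ln(17n/22) − 17n) · sqrt(2π · 17n / 22^2)
        = (17n/22)^(17n) e^(−17n) · sqrt(2π·17n) / 22
        = (sqrt(2π·17n) / 22) · (17n/(22e))^(17n).
This matches Γ(17n+1)/22^(17n+1) with Stirling applied to Γ.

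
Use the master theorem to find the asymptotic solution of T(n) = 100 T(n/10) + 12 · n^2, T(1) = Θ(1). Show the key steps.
T(n) = Θ(n^2 log n)

log_10 100 = 2, and f(n) = 12 · n^2 = Θ(n^(log_10 100)). This is Case 2 of the master theorem: T(n) = Θ(f(n) · log n) = Θ(n^2 log n).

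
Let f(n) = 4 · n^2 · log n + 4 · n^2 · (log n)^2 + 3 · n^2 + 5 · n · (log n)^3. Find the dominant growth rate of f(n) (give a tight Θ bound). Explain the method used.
f(n) ∈ Θ(n^2 · (log n)^2)

Compare the terms by growth order. For large n, n^a · (log n)^b dominates n^a' · (log n)^b' iff a > a', or (a = a' and b > b'). Ranking the 4 terms shows the dominant one is 4 · n^2 · (log n)^2. Hence f(n) ∈ Θ(n^2 · (log n)^2).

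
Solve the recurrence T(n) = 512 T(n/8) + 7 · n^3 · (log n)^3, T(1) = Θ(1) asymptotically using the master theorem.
T(n) = Θ(n^3 · (log n)^4)

Here log_8 512 = 3 and f(n) = 7 · n^3 · (log n)^3 = Θ(n^(log_8 512) · (log n)^3). This is the extended Case 2 of the master theorem (f matches the critical exponent up to log factors), giving T(n) = Θ(n^(log_8 512) · (log n)^(3+1)) = Θ(n^3 · (log n)^4).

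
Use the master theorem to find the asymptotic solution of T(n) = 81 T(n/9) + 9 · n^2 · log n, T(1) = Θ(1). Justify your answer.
T(n) = Θ(n^2 · (log n)^2)

Here log_9 81 = 2 and f(n) = 9 · n^2 · log n = Θ(n^(log_9 81) · (log n)^1). This is the extended Case 2 of the master theorem (f matches the critical exponent up to log factors), giving T(n) = Θ(n^(log_9 81) · (log n)^(1+1)) = Θ(n^2 · (log n)^2).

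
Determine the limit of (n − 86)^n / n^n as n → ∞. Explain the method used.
lim = e^(−86)

Rewrite as (1 − 86/n)^(n). By the standard limit (1 + x/n)^n → e^x, we have (1 − 86/n)^n → e^(−86), and raising to the 1st power gives e^(−86).
More precisely, ln[(1 − 86/n)^(n)] = n · ln(1 − 86/n) = n · (-86/n + O(1/n^2)) = -86 + O(1/n) → -86.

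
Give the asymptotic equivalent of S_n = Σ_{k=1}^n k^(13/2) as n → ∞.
S_n ~ (2/15) · n^(15/2)

Integral comparison: Σ_{k=1}^n k^(13/2) = ∫_0^n x^(13/2) dx + O(n^(13/2)). The integral is n^(1 + 13/2) / (1 + 13/2) = n^((13+2)/2) / ((13+2)/2) = (2/15) · n^(15/2).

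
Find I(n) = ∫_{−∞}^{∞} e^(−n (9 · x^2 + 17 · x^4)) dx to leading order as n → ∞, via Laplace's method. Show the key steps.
I(n) ~ sqrt(π/(9n))

φ(x) = 9 · x^2 + 17 · x^4 has its unique global minimum at x* = 0 (since φ'(x) = 18x + 68x^3 = 0 only at x = 0 for real x with both coefficients positive, and φ → ∞ as |x| → ∞). At x* = 0, φ(0) = 0 and φ''(0) = 18. Laplace's method then gives
  I(n) ~ sqrt(2π / (n · φ''(0))) · e^(−n φ(0)) = sqrt(2π / (18n)) = sqrt(π/(9n)).
The 17 · x^4 term contributes only at subleading order (an O(1/n) relative correction).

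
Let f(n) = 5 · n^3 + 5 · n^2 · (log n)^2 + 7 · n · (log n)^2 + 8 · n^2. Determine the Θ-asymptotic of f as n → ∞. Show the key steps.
f(n) ∈ Θ(n^3)

Compare the terms by growth order. For large n, n^a · (log n)^b dominates n^a' · (log n)^b' iff a > a', or (a = a' and b > b'). Ranking the 4 terms shows the dominant one is 5 · n^3. Hence f(n) ∈ Θ(n^3).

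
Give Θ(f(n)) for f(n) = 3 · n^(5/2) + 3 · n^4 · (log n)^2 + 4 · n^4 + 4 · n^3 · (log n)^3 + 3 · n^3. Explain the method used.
f(n) ∈ Θ(n^4 · (log n)^2)

Compare the terms by growth order. For large n, n^a · (log n)^b dominates n^a' · (log n)^b' iff a > a', or (a = a' and b > b'). Ranking the 5 terms shows the dominant one is 3 · n^4 · (log n)^2. Hence f(n) ∈ Θ(n^4 · (log n)^2).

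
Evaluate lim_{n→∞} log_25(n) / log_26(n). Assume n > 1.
lim = ln(26) / ln(25) = log_25(26)

Change of base: log_25(n) = ln n / ln 25 and log_26(n) = ln n / ln 26. The ratio is (ln n / ln 25) · (ln 26 / ln n) = ln 26 / ln 25, a constant independent of n. So the limit is ln 26 / ln 25 = log_25(26).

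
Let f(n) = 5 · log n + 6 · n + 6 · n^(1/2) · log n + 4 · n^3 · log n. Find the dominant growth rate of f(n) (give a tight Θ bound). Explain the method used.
f(n) ∈ Θ(n^3 · log n)

Compare the terms by growth order. For large n, n^a · (log n)^b dominates n^a' · (log n)^b' iff a > a', or (a = a' and b > b'). Ranking the 4 terms shows the dominant one is 4 · n^3 · log n. Hence f(n) ∈ Θ(n^3 · log n).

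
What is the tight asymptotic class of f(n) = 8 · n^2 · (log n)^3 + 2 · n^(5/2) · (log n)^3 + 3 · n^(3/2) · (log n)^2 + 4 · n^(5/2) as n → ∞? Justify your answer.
f(n) ∈ Θ(n^(5/2) · (log n)^3)

Compare the terms by growth order. For large n, n^a · (log n)^b dominates n^a' · (log n)^b' iff a > a', or (a = a' and b > b'). Ranking the 4 terms shows the dominant one is 2 · n^(5/2) · (log n)^3. Hence f(n) ∈ Θ(n^(5/2) · (log n)^3).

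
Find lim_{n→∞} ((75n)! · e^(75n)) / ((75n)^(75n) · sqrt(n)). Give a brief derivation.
lim = sqrt(2π·75)

Stirling: (75n)! ~ sqrt(2π·75n) · (75n/e)^(75n). Hence
  (75n)! · e^(75n) / (75n)^(75n) ~ sqrt(2π·75n).
Dividing by sqrt(n): sqrt(2π·75n) / sqrt(n) = sqrt(2π·75) · n^((1−1)/2), so the limit is sqrt(2π·75).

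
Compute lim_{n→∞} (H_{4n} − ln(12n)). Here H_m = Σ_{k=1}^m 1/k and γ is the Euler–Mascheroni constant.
lim = −ln 3 + γ

By Euler-Maclaurin, H_m = ln m + γ + O(1/m). So
  H_{4n} − ln(12n) = ln(4n) + γ − ln(12n) + O(1/n)
                       = ln(4/12) + γ + O(1/n).
Hence the limit is ln(4/12) + γ (= −ln 3).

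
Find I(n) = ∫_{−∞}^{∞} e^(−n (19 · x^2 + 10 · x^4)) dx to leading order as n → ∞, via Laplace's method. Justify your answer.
I(n) ~ sqrt(π/(19n))

φ(x) = 19 · x^2 + 10 · x^4 has its unique global minimum at x* = 0 (since φ'(x) = 38x + 40x^3 = 0 only at x = 0 for real x with both coefficients positive, and φ → ∞ as |x| → ∞). At x* = 0, φ(0) = 0 and φ''(0) = 38. Laplace's method then gives
  I(n) ~ sqrt(2π / (n · φ''(0))) · e^(−n φ(0)) = sqrt(2π / (38n)) = sqrt(π/(19n)).
The 10 · x^4 term contributes only at subleading order (an O(1/n) relative correction).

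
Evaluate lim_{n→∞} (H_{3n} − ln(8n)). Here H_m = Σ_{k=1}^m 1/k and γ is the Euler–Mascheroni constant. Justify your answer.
lim = ln(3/8) + γ

By Euler-Maclaurin, H_m = ln m + γ + O(1/m). So
  H_{3n} − ln(8n) = ln(3n) + γ − ln(8n) + O(1/n)
                       = ln(3/8) + γ + O(1/n).
Hence the limit is ln(3/8) + γ.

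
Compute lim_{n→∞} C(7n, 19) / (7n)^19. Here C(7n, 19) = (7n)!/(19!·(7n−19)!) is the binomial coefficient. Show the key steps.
lim = 1/19! = 1/121645100408832000

With N = 7n → ∞: C(N, 19) / N^19 = [N(N−1)…(N−18)] / (19! · N^19) = (1/19!) · 1 · (1 − 1/(7n)) · … · (1 − 18/(7n)). Each factor → 1 as N → ∞, so the limit is 1/19! = 1/121645100408832000.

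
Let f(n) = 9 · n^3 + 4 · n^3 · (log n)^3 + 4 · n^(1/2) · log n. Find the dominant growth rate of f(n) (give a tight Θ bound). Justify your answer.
f(n) ∈ Θ(n^3 · (log n)^3)

Compare the terms by growth order. For large n, n^a · (log n)^b dominates n^a' · (log n)^b' iff a > a', or (a = a' and b > b'). Ranking the 3 terms shows the dominant one is 4 · n^3 · (log n)^3. Hence f(n) ∈ Θ(n^3 · (log n)^3).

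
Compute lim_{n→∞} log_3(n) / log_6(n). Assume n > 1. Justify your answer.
lim = ln(6) / ln(3) = log_3(6)

Change of base: log_3(n) = ln n / ln 3 and log_6(n) = ln n / ln 6. The ratio is (ln n / ln 3) · (ln 6 / ln n) = ln 6 / ln 3, a constant independent of n. So the limit is ln 6 / ln 3 = log_3(6).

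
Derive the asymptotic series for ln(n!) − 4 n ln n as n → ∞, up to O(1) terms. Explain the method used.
ln(n!) − 4 n ln n = −3 n ln n − n + (1/2) ln(2π n) + O(1/n)

Stirling: ln((n)!) = n ln(n) − n + (1/2) ln(2π·n) + O(1/n).
Here n ln(n) = n ln n.
Subtract 4n ln n: leading term is (1 − 4) n ln n = −3 n ln n. The next term is −n. Then the (1/2) ln(2π·n) correction.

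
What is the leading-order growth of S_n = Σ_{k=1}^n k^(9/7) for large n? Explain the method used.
S_n ~ (7/16) · n^(16/7)

Integral comparison: Σ_{k=1}^n k^(9/7) = ∫_0^n x^(9/7) dx + O(n^(9/7)). The integral is n^(1 + 9/7) / (1 + 9/7) = n^((9+7)/7) / ((9+7)/7) = (7/16) · n^(16/7).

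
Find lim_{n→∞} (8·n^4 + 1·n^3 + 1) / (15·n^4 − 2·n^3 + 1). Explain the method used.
lim = 8/15

For large n the leading n^4 terms dominate both numerator and denominator. Dividing top and bottom by n^4, every other term tends to 0, leaving 8/15.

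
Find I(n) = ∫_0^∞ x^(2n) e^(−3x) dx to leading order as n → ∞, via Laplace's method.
I(n) ~ (sqrt(2π·2n) / 3) · (2n/(3e))^(2n)

Write the integrand as exp(2n ln x − 3x) and set f(x) = 2n ln x − 3x. Then f'(x) = 2n/x − 3 = 0 at x* = 2n/3, and f''(x*) = −2n/x*^2 = −3^2/(2n). Laplace's method (interior maximum) gives
  I(n) ~ e^(f(x*)) · sqrt(2π / |f''(x*)|)
        = exp(2n ln(2n/3) − 2n) · sqrt(2π · 2n / 3^2)
        = (2n/3)^(2n) e^(−2n) · sqrt(2π·2n) / 3
        = (sqrt(2π·2n) / 3) · (2n/(3e))^(2n).
This matches Γ(2n+1)/3^(2n+1) with Stirling applied to Γ.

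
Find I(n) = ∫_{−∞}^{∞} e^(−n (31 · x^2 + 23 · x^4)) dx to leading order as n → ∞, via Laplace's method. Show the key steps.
I(n) ~ sqrt(π/(31n))

φ(x) = 31 · x^2 + 23 · x^4 has its unique global minimum at x* = 0 (since φ'(x) = 62x + 92x^3 = 0 only at x = 0 for real x with both coefficients positive, and φ → ∞ as |x| → ∞). At x* = 0, φ(0) = 0 and φ''(0) = 62. Laplace's method then gives
  I(n) ~ sqrt(2π / (n · φ''(0))) · e^(−n φ(0)) = sqrt(2π / (62n)) = sqrt(π/(31n)).
The 23 · x^4 term contributes only at subleading order (an O(1/n) relative correction).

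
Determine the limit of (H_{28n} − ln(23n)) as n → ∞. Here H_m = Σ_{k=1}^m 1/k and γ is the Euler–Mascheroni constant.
lim = ln(28/23) + γ

By Euler-Maclaurin, H_m = ln m + γ + O(1/m). So
  H_{28n} − ln(23n) = ln(28n) + γ − ln(23n) + O(1/n)
                       = ln(28/23) + γ + O(1/n).
Hence the limit is ln(28/23) + γ.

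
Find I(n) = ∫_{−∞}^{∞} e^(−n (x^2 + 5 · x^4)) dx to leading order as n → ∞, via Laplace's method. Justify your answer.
I(n) ~ sqrt(π/n)

φ(x) = x^2 + 5 · x^4 has its unique global minimum at x* = 0 (since φ'(x) = 2x + 20x^3 = 0 only at x = 0 for real x with both coefficients positive, and φ → ∞ as |x| → ∞). At x* = 0, φ(0) = 0 and φ''(0) = 2. Laplace's method then gives
  I(n) ~ sqrt(2π / (n · φ''(0))) · e^(−n φ(0)) = sqrt(2π / (2n)) = sqrt(π/n).
The 5 · x^4 term contributes only at subleading order (an O(1/n) relative correction).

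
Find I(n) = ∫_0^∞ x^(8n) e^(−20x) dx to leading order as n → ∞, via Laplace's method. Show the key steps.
I(n) ~ (sqrt(2π·8n) / 20) · (8n/(20e))^(8n)

Write the integrand as exp(8n ln x − 20x) and set f(x) = 8n ln x − 20x. Then f'(x) = 8n/x − 20 = 0 at x* = 8n/20, and f''(x*) = −8n/x*^2 = −20^2/(8n). Laplace's method (interior maximum) gives
  I(n) ~ e^(f(x*)) · sqrt(2π / |f''(x*)|)
        = exp(8n ln(8n/20) − 8n) · sqrt(2π · 8n / 20^2)
        = (8n/20)^(8n) e^(−8n) · sqrt(2π·8n) / 20
        = (sqrt(2π·8n) / 20) · (8n/(20e))^(8n).
This matches Γ(8n+1)/20^(8n+1) with Stirling applied to Γ.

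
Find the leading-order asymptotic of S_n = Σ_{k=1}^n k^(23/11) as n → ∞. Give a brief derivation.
S_n ~ (11/34) · n^(34/11)

Integral comparison: Σ_{k=1}^n k^(23/11) = ∫_0^n x^(23/11) dx + O(n^(23/11)). The integral is n^(1 + 23/11) / (1 + 23/11) = n^((23+11)/11) / ((23+11)/11) = (11/34) · n^(34/11).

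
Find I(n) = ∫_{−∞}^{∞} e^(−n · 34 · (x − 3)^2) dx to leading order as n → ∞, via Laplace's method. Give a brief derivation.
I(n) = sqrt(π/(34n))

Here φ(x) = 34 · (x − 3)^2 has its unique minimum at x* = 3 with φ(x*) = 0 and φ''(x*) = 68. Laplace's method gives
  I(n) ~ e^(−n φ(x*)) · sqrt(2π / (n · φ''(x*))) = sqrt(2π / (68n)) = sqrt(π/(34n)).
This is exact: substituting u = (x − 3)·sqrt(34n) gives I(n) = (1/sqrt(34n)) ∫_{−∞}^{∞} e^(−u^2) du = sqrt(π/(34n)).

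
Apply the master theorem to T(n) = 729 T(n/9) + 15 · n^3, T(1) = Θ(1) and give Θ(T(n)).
T(n) = Θ(n^3 log n)

log_9 729 = 3, and f(n) = 15 · n^3 = Θ(n^(log_9 729)). This is Case 2 of the master theorem: T(n) = Θ(f(n) · log n) = Θ(n^3 log n).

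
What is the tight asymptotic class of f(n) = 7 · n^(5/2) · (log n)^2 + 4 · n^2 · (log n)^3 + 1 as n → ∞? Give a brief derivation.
f(n) ∈ Θ(n^(5/2) · (log n)^2)

Compare the terms by growth order. For large n, n^a · (log n)^b dominates n^a' · (log n)^b' iff a > a', or (a = a' and b > b'). Ranking the 3 terms shows the dominant one is 7 · n^(5/2) · (log n)^2. Hence f(n) ∈ Θ(n^(5/2) · (log n)^2).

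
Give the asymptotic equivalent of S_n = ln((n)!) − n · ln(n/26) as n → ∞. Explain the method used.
S_n ~ n · (ln 26 − 1) + O(ln n)

Stirling: ln((n)!) = n ln(n) − n + O(ln n).
  S_n = n ln(n) − n − n ln(n/26) + O(ln n)
      = n ln(n) − n ln n + n ln 26 − n + O(ln n)
      = n ln 26 − n + O(ln n)
      = n (ln 26 − 1) + O(ln n).
Numerically ln(26) − 1 ≈ 2.2581.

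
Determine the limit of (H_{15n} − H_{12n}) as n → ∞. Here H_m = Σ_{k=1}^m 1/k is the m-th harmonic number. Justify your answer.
lim = ln(15/12) = ln(5/4)

Euler-Maclaurin gives H_m = ln m + γ + 1/(2m) + O(1/m^2). The γ and O(1/m) terms cancel in the difference:
  H_{15n} − H_{12n} = ln(15n) − ln(12n) + O(1/n) = ln(15/12) + O(1/n).
Hence the limit is ln(15/12) = ln(5/4).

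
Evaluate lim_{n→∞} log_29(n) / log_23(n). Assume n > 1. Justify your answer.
lim = ln(23) / ln(29) = log_29(23)

Change of base: log_29(n) = ln n / ln 29 and log_23(n) = ln n / ln 23. The ratio is (ln n / ln 29) · (ln 23 / ln n) = ln 23 / ln 29, a constant independent of n. So the limit is ln 23 / ln 29 = log_29(23).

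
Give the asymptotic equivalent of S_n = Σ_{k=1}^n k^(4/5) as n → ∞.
S_n ~ (5/9) · n^(9/5)

Integral comparison: Σ_{k=1}^n k^(4/5) = ∫_0^n x^(4/5) dx + O(n^(4/5)). The integral is n^(1 + 4/5) / (1 + 4/5) = n^((4+5)/5) / ((4+5)/5) = (5/9) · n^(9/5).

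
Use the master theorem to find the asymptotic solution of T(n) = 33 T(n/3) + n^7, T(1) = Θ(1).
T(n) = Θ(n^7)

log_3 33 ≈ 3.183. f(n) = n^7 dominates n^(log_3 33) since 7 > 3.183, and the regularity condition a·f(n/b) = 33·(n/3)^7 = (33/2187)·n^7 ≤ c·f(n) holds with c = 33/2187 ≈ 0.0151 < 1. So this is Case 3: T(n) = Θ(f(n)) = Θ(n^7).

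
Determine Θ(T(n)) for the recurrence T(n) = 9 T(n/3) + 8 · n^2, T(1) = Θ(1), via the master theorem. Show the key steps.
T(n) = Θ(n^2 log n)

log_3 9 = 2, and f(n) = 8 · n^2 = Θ(n^(log_3 9)). This is Case 2 of the master theorem: T(n) = Θ(f(n) · log n) = Θ(n^2 log n).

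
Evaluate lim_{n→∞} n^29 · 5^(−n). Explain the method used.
lim = 0

Exponentials with base > 1 dominate every fixed polynomial: for any fixed c, n^c / 5^n → 0 as n → ∞ (e.g. by the ratio test, or by writing 5^n = e^(n ln 5) and noting e^(n ln 5) / n^c → ∞). Hence n^29 · 5^(−n) = n^29 / 5^n → 0.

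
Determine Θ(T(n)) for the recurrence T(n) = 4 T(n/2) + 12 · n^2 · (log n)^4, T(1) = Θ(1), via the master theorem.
T(n) = Θ(n^2 · (log n)^5)

Here log_2 4 = 2 and f(n) = 12 · n^2 · (log n)^4 = Θ(n^(log_2 4) · (log n)^4). This is the extended Case 2 of the master theorem (f matches the critical exponent up to log factors), giving T(n) = Θ(n^(log_2 4) · (log n)^(4+1)) = Θ(n^2 · (log n)^5).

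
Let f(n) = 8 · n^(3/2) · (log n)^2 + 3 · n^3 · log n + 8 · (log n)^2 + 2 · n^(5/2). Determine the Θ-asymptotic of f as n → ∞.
f(n) ∈ Θ(n^3 · log n)

Compare the terms by growth order. For large n, n^a · (log n)^b dominates n^a' · (log n)^b' iff a > a', or (a = a' and b > b'). Ranking the 4 terms shows the dominant one is 3 · n^3 · log n. Hence f(n) ∈ Θ(n^3 · log n).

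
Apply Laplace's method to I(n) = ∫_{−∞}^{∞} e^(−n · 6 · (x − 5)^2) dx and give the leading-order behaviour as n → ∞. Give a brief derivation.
I(n) = sqrt(π/(6n))

Here φ(x) = 6 · (x − 5)^2 has its unique minimum at x* = 5 with φ(x*) = 0 and φ''(x*) = 12. Laplace's method gives
  I(n) ~ e^(−n φ(x*)) · sqrt(2π / (n · φ''(x*))) = sqrt(2π / (12n)) = sqrt(π/(6n)).
This is exact: substituting u = (x − 5)·sqrt(6n) gives I(n) = (1/sqrt(6n)) ∫_{−∞}^{∞} e^(−u^2) du = sqrt(π/(6n)).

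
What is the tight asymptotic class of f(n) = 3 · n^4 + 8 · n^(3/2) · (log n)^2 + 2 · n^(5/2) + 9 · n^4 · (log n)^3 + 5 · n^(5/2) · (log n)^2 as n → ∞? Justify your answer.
f(n) ∈ Θ(n^4 · (log n)^3)

Compare the terms by growth order. For large n, n^a · (log n)^b dominates n^a' · (log n)^b' iff a > a', or (a = a' and b > b'). Ranking the 5 terms shows the dominant one is 9 · n^4 · (log n)^3. Hence f(n) ∈ Θ(n^4 · (log n)^3).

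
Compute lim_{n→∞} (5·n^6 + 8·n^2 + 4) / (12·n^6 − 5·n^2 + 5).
lim = 5/12

For large n the leading n^6 terms dominate both numerator and denominator. Dividing top and bottom by n^6, every other term tends to 0, leaving 5/12.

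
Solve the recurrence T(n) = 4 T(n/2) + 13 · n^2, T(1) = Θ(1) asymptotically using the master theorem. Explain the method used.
T(n) = Θ(n^2 log n)

log_2 4 = 2, and f(n) = 13 · n^2 = Θ(n^(log_2 4)). This is Case 2 of the master theorem: T(n) = Θ(f(n) · log n) = Θ(n^2 log n).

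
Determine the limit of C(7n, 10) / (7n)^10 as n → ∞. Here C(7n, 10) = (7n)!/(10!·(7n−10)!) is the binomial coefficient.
lim = 1/10! = 1/3628800

With N = 7n → ∞: C(N, 10) / N^10 = [N(N−1)…(N−9)] / (10! · N^10) = (1/10!) · 1 · (1 − 1/(7n)) · … · (1 − 9/(7n)). Each factor → 1 as N → ∞, so the limit is 1/10! = 1/3628800.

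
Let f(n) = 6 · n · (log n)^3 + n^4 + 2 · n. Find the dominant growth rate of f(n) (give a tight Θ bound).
f(n) ∈ Θ(n^4)

Compare the terms by growth order. For large n, n^a · (log n)^b dominates n^a' · (log n)^b' iff a > a', or (a = a' and b > b'). Ranking the 3 terms shows the dominant one is n^4. Hence f(n) ∈ Θ(n^4).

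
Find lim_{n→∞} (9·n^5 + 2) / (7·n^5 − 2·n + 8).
lim = 9/7

For large n the leading n^5 terms dominate both numerator and denominator. Dividing top and bottom by n^5, every other term tends to 0, leaving 9/7.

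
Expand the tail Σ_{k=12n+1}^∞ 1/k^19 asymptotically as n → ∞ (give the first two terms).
Σ_{k>12n} 1/k^19 = 1/(18 · (12n)^18) − 1/(2 · (12n)^19) + O(1/(12n)^20)

Compare to the integral: ∫_{12n}^∞ x^(−19) dx = [−x^(−18)/18]_{12n}^∞ = 1/((19−1)·(12n)^18). The Euler-Maclaurin correction adds −f(12n)/2 = −1/(2·(12n)^19). Euler-Maclaurin then gives
  Σ_{k>12n} 1/k^19 = ∫_{12n}^∞ dx/x^19 − 1/(2·(12n)^19) + O(1/(12n)^20).
(Equivalently this is ζ(19) − Σ_{k≤12n} 1/k^19.)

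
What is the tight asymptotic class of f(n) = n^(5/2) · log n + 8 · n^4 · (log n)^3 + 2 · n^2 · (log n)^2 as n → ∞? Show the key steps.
f(n) ∈ Θ(n^4 · (log n)^3)

Compare the terms by growth order. For large n, n^a · (log n)^b dominates n^a' · (log n)^b' iff a > a', or (a = a' and b > b'). Ranking the 3 terms shows the dominant one is 8 · n^4 · (log n)^3. Hence f(n) ∈ Θ(n^4 · (log n)^3).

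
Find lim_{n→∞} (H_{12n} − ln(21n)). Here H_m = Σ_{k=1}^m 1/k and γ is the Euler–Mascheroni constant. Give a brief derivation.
lim = ln(4/7) + γ

By Euler-Maclaurin, H_m = ln m + γ + O(1/m). So
  H_{12n} − ln(21n) = ln(12n) + γ − ln(21n) + O(1/n)
                       = ln(12/21) + γ + O(1/n).
Hence the limit is ln(12/21) + γ (= ln(4/7)).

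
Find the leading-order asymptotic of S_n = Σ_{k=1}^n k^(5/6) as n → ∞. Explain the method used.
S_n ~ (6/11) · n^(11/6)

Integral comparison: Σ_{k=1}^n k^(5/6) = ∫_0^n x^(5/6) dx + O(n^(5/6)). The integral is n^(1 + 5/6) / (1 + 5/6) = n^((5+6)/6) / ((5+6)/6) = (6/11) · n^(11/6).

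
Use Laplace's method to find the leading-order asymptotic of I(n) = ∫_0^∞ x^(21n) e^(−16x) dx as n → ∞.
I(n) ~ (sqrt(2π·21n) / 16) · (21n/(16e))^(21n)

Write the integrand as exp(21n ln x − 16x) and set f(x) = 21n ln x − 16x. Then f'(x) = 21n/x − 16 = 0 at x* = 21n/16, and f''(x*) = −21n/x*^2 = −16^2/(21n). Laplace's method (interior maximum) gives
  I(n) ~ e^(f(x*)) · sqrt(2π / |f''(x*)|)
        = exp(21n ln(21n/16) − 21n) · sqrt(2π · 21n / 16^2)
        = (21n/16)^(21n) e^(−21n) · sqrt(2π·21n) / 16
        = (sqrt(2π·21n) / 16) · (21n/(16e))^(21n).
This matches Γ(21n+1)/16^(21n+1) with Stirling applied to Γ.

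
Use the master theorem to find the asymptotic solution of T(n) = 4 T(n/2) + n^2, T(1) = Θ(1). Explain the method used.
T(n) = Θ(n^2 log n)

log_2 4 = 2, and f(n) = n^2 = Θ(n^(log_2 4)). This is Case 2 of the master theorem: T(n) = Θ(f(n) · log n) = Θ(n^2 log n).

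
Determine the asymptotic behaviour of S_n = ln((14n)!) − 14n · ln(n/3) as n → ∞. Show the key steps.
S_n ~ 14n · (ln 42 − 1) + O(ln n)

Stirling: ln((14n)!) = 14n ln(14n) − 14n + O(ln n).
  S_n = 14n ln(14n) − 14n − 14n ln(n/3) + O(ln n)
      = 14n ln(14n) − 14n ln n + 14n ln 3 − 14n + O(ln n)
      = 14n ln 14 + 14n ln 3 − 14n + O(ln n)
      = 14n (ln 42 − 1) + O(ln n).
Numerically ln(42) − 1 ≈ 2.7377.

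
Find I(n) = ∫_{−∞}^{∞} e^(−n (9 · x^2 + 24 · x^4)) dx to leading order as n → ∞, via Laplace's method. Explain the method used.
I(n) ~ sqrt(π/(9n))

φ(x) = 9 · x^2 + 24 · x^4 has its unique global minimum at x* = 0 (since φ'(x) = 18x + 96x^3 = 0 only at x = 0 for real x with both coefficients positive, and φ → ∞ as |x| → ∞). At x* = 0, φ(0) = 0 and φ''(0) = 18. Laplace's method then gives
  I(n) ~ sqrt(2π / (n · φ''(0))) · e^(−n φ(0)) = sqrt(2π / (18n)) = sqrt(π/(9n)).
The 24 · x^4 term contributes only at subleading order (an O(1/n) relative correction).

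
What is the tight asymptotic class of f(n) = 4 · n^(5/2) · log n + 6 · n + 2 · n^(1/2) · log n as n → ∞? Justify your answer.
f(n) ∈ Θ(n^(5/2) · log n)

Compare the terms by growth order. For large n, n^a · (log n)^b dominates n^a' · (log n)^b' iff a > a', or (a = a' and b > b'). Ranking the 3 terms shows the dominant one is 4 · n^(5/2) · log n. Hence f(n) ∈ Θ(n^(5/2) · log n).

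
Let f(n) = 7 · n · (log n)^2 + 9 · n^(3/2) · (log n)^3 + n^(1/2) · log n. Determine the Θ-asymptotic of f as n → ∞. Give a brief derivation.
f(n) ∈ Θ(n^(3/2) · (log n)^3)

Compare the terms by growth order. For large n, n^a · (log n)^b dominates n^a' · (log n)^b' iff a > a', or (a = a' and b > b'). Ranking the 3 terms shows the dominant one is 9 · n^(3/2) · (log n)^3. Hence f(n) ∈ Θ(n^(3/2) · (log n)^3).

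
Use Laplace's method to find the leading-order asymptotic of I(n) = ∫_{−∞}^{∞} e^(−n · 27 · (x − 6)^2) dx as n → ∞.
I(n) = sqrt(π/(27n))

Here φ(x) = 27 · (x − 6)^2 has its unique minimum at x* = 6 with φ(x*) = 0 and φ''(x*) = 54. Laplace's method gives
  I(n) ~ e^(−n φ(x*)) · sqrt(2π / (n · φ''(x*))) = sqrt(2π / (54n)) = sqrt(π/(27n)).
This is exact: substituting u = (x − 6)·sqrt(27n) gives I(n) = (1/sqrt(27n)) ∫_{−∞}^{∞} e^(−u^2) du = sqrt(π/(27n)).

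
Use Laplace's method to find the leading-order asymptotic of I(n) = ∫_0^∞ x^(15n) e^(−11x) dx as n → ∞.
I(n) ~ (sqrt(2π·15n) / 11) · (15n/(11e))^(15n)

Write the integrand as exp(15n ln x − 11x) and set f(x) = 15n ln x − 11x. Then f'(x) = 15n/x − 11 = 0 at x* = 15n/11, and f''(x*) = −15n/x*^2 = −11^2/(15n). Laplace's method (interior maximum) gives
  I(n) ~ e^(f(x*)) · sqrt(2π / |f''(x*)|)
        = exp(15n ln(15n/11) − 15n) · sqrt(2π · 15n / 11^2)
        = (15n/11)^(15n) e^(−15n) · sqrt(2π·15n) / 11
        = (sqrt(2π·15n) / 11) · (15n/(11e))^(15n).
This matches Γ(15n+1)/11^(15n+1) with Stirling applied to Γ.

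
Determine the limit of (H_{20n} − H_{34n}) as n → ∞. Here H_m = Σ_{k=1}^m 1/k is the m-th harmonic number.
lim = ln(20/34) = ln(10/17)

Euler-Maclaurin gives H_m = ln m + γ + 1/(2m) + O(1/m^2). The γ and O(1/m) terms cancel in the difference:
  H_{20n} − H_{34n} = ln(20n) − ln(34n) + O(1/n) = ln(20/34) + O(1/n).
Hence the limit is ln(20/34) = ln(10/17).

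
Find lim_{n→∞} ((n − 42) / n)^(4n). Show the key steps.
lim = e^(−168)

Rewrite as (1 − 42/n)^(4n). By the standard limit (1 + x/n)^n → e^x, we have (1 − 42/n)^n → e^(−42), and raising to the 4th power gives e^(−168).
More precisely, ln[(1 − 42/n)^(4n)] = 4n · ln(1 − 42/n) = 4n · (-42/n + O(1/n^2)) = -168 + O(1/n) → -168.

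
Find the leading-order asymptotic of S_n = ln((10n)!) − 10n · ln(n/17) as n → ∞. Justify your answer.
S_n ~ 10n · (ln 170 − 1) + O(ln n)

Stirling: ln((10n)!) = 10n ln(10n) − 10n + O(ln n).
  S_n = 10n ln(10n) − 10n − 10n ln(n/17) + O(ln n)
      = 10n ln(10n) − 10n ln n + 10n ln 17 − 10n + O(ln n)
      = 10n ln 10 + 10n ln 17 − 10n + O(ln n)
      = 10n (ln 170 − 1) + O(ln n).
Numerically ln(170) − 1 ≈ 4.1358.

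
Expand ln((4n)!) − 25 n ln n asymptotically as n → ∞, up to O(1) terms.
ln((4n)!) − 25 n ln n = −21 n ln n + 4(ln 4 − 1) n + (1/2) ln(2π·4n) + O(1/n)

Stirling: ln((4n)!) = 4n ln(4n) − 4n + (1/2) ln(2π·4n) + O(1/n).
Expand 4n ln(4n) = 4n (ln n + ln 4) = 4n ln n + 4n ln 4.
Subtract 25n ln n: leading term is (4 − 25) n ln n = −21 n ln n. The next term is 4n ln 4 − 4n = 4(ln 4 − 1) n. Then the (1/2) ln(2π·4n) correction.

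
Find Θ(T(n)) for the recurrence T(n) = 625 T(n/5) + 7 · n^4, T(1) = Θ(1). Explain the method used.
T(n) = Θ(n^4 log n)

log_5 625 = 4, and f(n) = 7 · n^4 = Θ(n^(log_5 625)). This is Case 2 of the master theorem: T(n) = Θ(f(n) · log n) = Θ(n^4 log n).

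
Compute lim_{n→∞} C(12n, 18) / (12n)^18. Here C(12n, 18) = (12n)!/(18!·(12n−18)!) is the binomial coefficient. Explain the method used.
lim = 1/18! = 1/6402373705728000

With N = 12n → ∞: C(N, 18) / N^18 = [N(N−1)…(N−17)] / (18! · N^18) = (1/18!) · 1 · (1 − 1/(12n)) · … · (1 − 17/(12n)). Each factor → 1 as N → ∞, so the limit is 1/18! = 1/6402373705728000.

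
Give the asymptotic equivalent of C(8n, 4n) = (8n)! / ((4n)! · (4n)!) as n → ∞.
C(8n, 4n) ~ (4)^(4n) · sqrt(1/(π·4n))

Write N = 4n. Apply Stirling to each factorial:
  (2N)! ~ sqrt(2π·2N) · (2N/e)^(2N),
  N! ~ sqrt(2π N) · (N/e)^N,
  (1N)! ~ sqrt(2π·1N) · (1N/e)^(1N).
The exponential factors combine to (2N)^(2N) / (N^N · (1N)^(1N)) = 2^(2N)/1^(1N) = (2^2/1^1)^N = (4)^N.
The square-root prefactors combine to sqrt(2π·2N) / (sqrt(2π N)·sqrt(2π·1N)) = sqrt(2 / (2π·1·N)) = sqrt(1/(π·4n)).
Substituting N = 4n: C(8n, 4n) ~ (4)^(4n) · sqrt(1/(π·4n)).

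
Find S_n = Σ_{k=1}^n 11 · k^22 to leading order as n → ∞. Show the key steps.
S_n ~ 11 · n^23 / 23

By integral comparison (Euler-Maclaurin), Σ_{k=1}^n 11 · k^22 = 11 · ∫_0^n x^22 dx + O(n^22) = 11 · n^23/23 + O(n^22). (Equivalently, Faulhaber's formula gives the same leading term.)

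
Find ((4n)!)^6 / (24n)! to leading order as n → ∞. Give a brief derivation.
((4n)!)^6/(24n)! ~ ((2π·4n)^(5/2) / sqrt(6)) · 6^(−6·4n)  →  0

Write N = 4n. Stirling: N! ~ sqrt(2π N)(N/e)^N and (6N)! ~ sqrt(2π·6N)·(6N/e)^(6N).
  (N!)^6/(6N)! ~ (2π N)^(6/2) (N/e)^(6N) / [sqrt(2π·6N) (6N/e)^(6N)]
     = (2π N)^(6/2) / sqrt(2π·6N) · (N/(6N))^(6N)
     = (2π N)^((6−1)/2) / sqrt(6) · 6^(−6N).
Since 6^6 > 1, the factor 6^(−6N) decays exponentially, so the ratio → 0. Substituting N = 4n gives the stated form.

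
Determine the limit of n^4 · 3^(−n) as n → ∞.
lim = 0

Exponentials with base > 1 dominate every fixed polynomial: for any fixed c, n^c / 3^n → 0 as n → ∞ (e.g. by the ratio test, or by writing 3^n = e^(n ln 3) and noting e^(n ln 3) / n^c → ∞). Hence n^4 · 3^(−n) = n^4 / 3^n → 0.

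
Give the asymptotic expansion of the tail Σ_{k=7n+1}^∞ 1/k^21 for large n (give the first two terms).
Σ_{k>7n} 1/k^21 = 1/(20 · (7n)^20) − 1/(2 · (7n)^21) + O(1/(7n)^22)

Compare to the integral: ∫_{7n}^∞ x^(−21) dx = [−x^(−20)/20]_{7n}^∞ = 1/((21−1)·(7n)^20). The Euler-Maclaurin correction adds −f(7n)/2 = −1/(2·(7n)^21). Euler-Maclaurin then gives
  Σ_{k>7n} 1/k^21 = ∫_{7n}^∞ dx/x^21 − 1/(2·(7n)^21) + O(1/(7n)^22).
(Equivalently this is ζ(21) − Σ_{k≤7n} 1/k^21.)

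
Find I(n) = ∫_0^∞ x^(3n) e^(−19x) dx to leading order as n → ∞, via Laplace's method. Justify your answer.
I(n) ~ (sqrt(2π·3n) / 19) · (3n/(19e))^(3n)

Write the integrand as exp(3n ln x − 19x) and set f(x) = 3n ln x − 19x. Then f'(x) = 3n/x − 19 = 0 at x* = 3n/19, and f''(x*) = −3n/x*^2 = −19^2/(3n). Laplace's method (interior maximum) gives
  I(n) ~ e^(f(x*)) · sqrt(2π / |f''(x*)|)
        = exp(3n ln(3n/19) − 3n) · sqrt(2π · 3n / 19^2)
        = (3n/19)^(3n) e^(−3n) · sqrt(2π·3n) / 19
        = (sqrt(2π·3n) / 19) · (3n/(19e))^(3n).
This matches Γ(3n+1)/19^(3n+1) with Stirling applied to Γ.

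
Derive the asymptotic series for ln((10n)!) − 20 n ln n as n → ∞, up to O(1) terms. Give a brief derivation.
ln((10n)!) − 20 n ln n = −10 n ln n + 10(ln 10 − 1) n + (1/2) ln(2π·10n) + O(1/n)

Stirling: ln((10n)!) = 10n ln(10n) − 10n + (1/2) ln(2π·10n) + O(1/n).
Expand 10n ln(10n) = 10n (ln n + ln 10) = 10n ln n + 10n ln 10.
Subtract 20n ln n: leading term is (10 − 20) n ln n = −10 n ln n. The next term is 10n ln 10 − 10n = 10(ln 10 − 1) n. Then the (1/2) ln(2π·10n) correction.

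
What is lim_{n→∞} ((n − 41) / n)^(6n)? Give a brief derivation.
lim = e^(−246)

Rewrite as (1 − 41/n)^(6n). By the standard limit (1 + x/n)^n → e^x, we have (1 − 41/n)^n → e^(−41), and raising to the 6th power gives e^(−246).
More precisely, ln[(1 − 41/n)^(6n)] = 6n · ln(1 − 41/n) = 6n · (-41/n + O(1/n^2)) = -246 + O(1/n) → -246.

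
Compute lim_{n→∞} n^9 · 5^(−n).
lim = 0

Exponentials with base > 1 dominate every fixed polynomial: for any fixed c, n^c / 5^n → 0 as n → ∞ (e.g. by the ratio test, or by writing 5^n = e^(n ln 5) and noting e^(n ln 5) / n^c → ∞). Hence n^9 · 5^(−n) = n^9 / 5^n → 0.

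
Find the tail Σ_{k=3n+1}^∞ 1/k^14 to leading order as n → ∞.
Σ_{k>3n} 1/k^14 ~ 1/(13 · (3n)^13)

Compare to the integral: ∫_{3n}^∞ x^(−14) dx = [−x^(−13)/13]_{3n}^∞ = 1/((14−1)·(3n)^13). Euler-Maclaurin then gives
  Σ_{k>3n} 1/k^14 = ∫_{3n}^∞ dx/x^14 − 1/(2·(3n)^14) + O(1/(3n)^15).
(Equivalently this is ζ(14) − Σ_{k≤3n} 1/k^14.)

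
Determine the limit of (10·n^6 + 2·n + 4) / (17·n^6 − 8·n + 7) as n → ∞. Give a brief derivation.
lim = 10/17

For large n the leading n^6 terms dominate both numerator and denominator. Dividing top and bottom by n^6, every other term tends to 0, leaving 10/17.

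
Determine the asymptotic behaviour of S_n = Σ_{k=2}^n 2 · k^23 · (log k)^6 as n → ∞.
S_n ~ n^24 · (log n)^6 / 12

By integral comparison, S_n = ∫_1^n 2 · x^23 · (log x)^6 dx + O(n^23 · (log n)^6). For the integral, the leading term of ∫_1^n x^23 (log x)^6 dx is n^24/24 · (log n)^6 (by repeated integration by parts; each step lowers the log-exponent and produces a relatively O(1/log n) correction). Hence S_n ~ n^24 · (log n)^6 / 12.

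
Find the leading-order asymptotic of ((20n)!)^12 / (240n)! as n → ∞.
((20n)!)^12/(240n)! ~ ((2π·20n)^(11/2) / sqrt(12)) · 12^(−12·20n)  →  0

Write N = 20n. Stirling: N! ~ sqrt(2π N)(N/e)^N and (12N)! ~ sqrt(2π·12N)·(12N/e)^(12N).
  (N!)^12/(12N)! ~ (2π N)^(12/2) (N/e)^(12N) / [sqrt(2π·12N) (12N/e)^(12N)]
     = (2π N)^(12/2) / sqrt(2π·12N) · (N/(12N))^(12N)
     = (2π N)^((12−1)/2) / sqrt(12) · 12^(−12N).
Since 12^12 > 1, the factor 12^(−12N) decays exponentially, so the ratio → 0. Substituting N = 20n gives the stated form.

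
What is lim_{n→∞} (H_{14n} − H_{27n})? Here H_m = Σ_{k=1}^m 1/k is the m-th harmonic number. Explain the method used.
lim = ln(14/27)

Euler-Maclaurin gives H_m = ln m + γ + 1/(2m) + O(1/m^2). The γ and O(1/m) terms cancel in the difference:
  H_{14n} − H_{27n} = ln(14n) − ln(27n) + O(1/n) = ln(14/27) + O(1/n).
Hence the limit is ln(14/27).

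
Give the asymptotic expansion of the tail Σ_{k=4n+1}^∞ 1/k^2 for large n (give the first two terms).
Σ_{k>4n} 1/k^2 = 1/(1 · (4n)) − 1/(2 · (4n)^2) + O(1/(4n)^3)

Compare to the integral: ∫_{4n}^∞ x^(−2) dx = [−x^(−1)/1]_{4n}^∞ = 1/((2−1)·(4n)). The Euler-Maclaurin correction adds −f(4n)/2 = −1/(2·(4n)^2). Euler-Maclaurin then gives
  Σ_{k>4n} 1/k^2 = ∫_{4n}^∞ dx/x^2 − 1/(2·(4n)^2) + O(1/(4n)^3).
(Equivalently this is ζ(2) − Σ_{k≤4n} 1/k^2.)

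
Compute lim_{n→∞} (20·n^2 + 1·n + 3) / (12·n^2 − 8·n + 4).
lim = 20/12 = 5/3

For large n the leading n^2 terms dominate both numerator and denominator. Dividing top and bottom by n^2, every other term tends to 0, leaving 20/12 = 5/3.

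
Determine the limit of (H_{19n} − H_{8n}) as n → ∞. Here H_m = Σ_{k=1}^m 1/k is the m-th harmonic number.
lim = ln(19/8)

Euler-Maclaurin gives H_m = ln m + γ + 1/(2m) + O(1/m^2). The γ and O(1/m) terms cancel in the difference:
  H_{19n} − H_{8n} = ln(19n) − ln(8n) + O(1/n) = ln(19/8) + O(1/n).
Hence the limit is ln(19/8).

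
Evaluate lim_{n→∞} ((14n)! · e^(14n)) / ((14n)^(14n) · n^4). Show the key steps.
lim = 0

Stirling: (14n)! ~ sqrt(2π·14n) · (14n/e)^(14n). Hence
  (14n)! · e^(14n) / (14n)^(14n) ~ sqrt(2π·14n).
Dividing by n^4: sqrt(2π·14n) / n^4 = sqrt(2π·14) · n^((1−8)/2), so the expression behaves like sqrt(2π·14) · n^((1−8)/2) → 0.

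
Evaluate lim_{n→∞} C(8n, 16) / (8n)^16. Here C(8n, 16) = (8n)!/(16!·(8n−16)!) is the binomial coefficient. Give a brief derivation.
lim = 1/16! = 1/20922789888000

With N = 8n → ∞: C(N, 16) / N^16 = [N(N−1)…(N−15)] / (16! · N^16) = (1/16!) · 1 · (1 − 1/(8n)) · … · (1 − 15/(8n)). Each factor → 1 as N → ∞, so the limit is 1/16! = 1/20922789888000.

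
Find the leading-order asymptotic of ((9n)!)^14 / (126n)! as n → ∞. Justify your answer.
((9n)!)^14/(126n)! ~ ((2π·9n)^(13/2) / sqrt(14)) · 14^(−14·9n)  →  0

Write N = 9n. Stirling: N! ~ sqrt(2π N)(N/e)^N and (14N)! ~ sqrt(2π·14N)·(14N/e)^(14N).
  (N!)^14/(14N)! ~ (2π N)^(14/2) (N/e)^(14N) / [sqrt(2π·14N) (14N/e)^(14N)]
     = (2π N)^(14/2) / sqrt(2π·14N) · (N/(14N))^(14N)
     = (2π N)^((14−1)/2) / sqrt(14) · 14^(−14N).
Since 14^14 > 1, the factor 14^(−14N) decays exponentially, so the ratio → 0. Substituting N = 9n gives the stated form.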